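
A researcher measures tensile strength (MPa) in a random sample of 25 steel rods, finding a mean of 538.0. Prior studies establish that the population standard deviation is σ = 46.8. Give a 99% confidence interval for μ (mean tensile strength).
(513.89, 562.11)

z-interval (σ known):
z* = 2.576 for 99% confidence

Margin of error = z* · σ/√n = 2.576 · 46.8/√25 = 24.11

CI: (538.0 - 24.11, 538.0 + 24.11) = (513.89, 562.11)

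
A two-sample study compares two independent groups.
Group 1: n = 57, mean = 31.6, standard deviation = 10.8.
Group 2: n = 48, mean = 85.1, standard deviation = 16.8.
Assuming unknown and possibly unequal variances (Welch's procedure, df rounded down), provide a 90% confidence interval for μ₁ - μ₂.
(-58.19, -48.81)

Difference: x̄₁ - x̄₂ = -53.50
SE = √(s₁²/n₁ + s₂²/n₂) = √(10.8²/57 + 16.8²/48) = 2.8154
df = 77.53 → 77 (Welch–Satterthwaite, rounded down)
t* = 1.665

CI: -53.50 ± 1.665 · 2.8154 = -53.50 ± 4.69 = (-58.19, -48.81)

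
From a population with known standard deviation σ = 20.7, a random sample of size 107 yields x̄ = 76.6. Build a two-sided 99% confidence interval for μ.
(71.45, 81.75)

z-interval (σ known):
z* = 2.576 for 99% confidence

Margin of error = z* · σ/√n = 2.576 · 20.7/√107 = 5.15

CI: (76.6 - 5.15, 76.6 + 5.15) = (71.45, 81.75)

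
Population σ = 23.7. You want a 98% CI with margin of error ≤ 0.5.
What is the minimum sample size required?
n ≥ 12156

For margin E ≤ 0.5:
n ≥ (z* · σ / E)²
n ≥ (2.326 · 23.7 / 0.5)²
n ≥ 12155.59

Minimum n = 12156 (rounding up)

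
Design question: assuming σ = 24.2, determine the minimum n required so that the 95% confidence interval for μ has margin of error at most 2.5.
n ≥ 360

For margin E ≤ 2.5:
n ≥ (z* · σ / E)²
n ≥ (1.960 · 24.2 / 2.5)²
n ≥ 359.97

Minimum n = 360 (rounding up)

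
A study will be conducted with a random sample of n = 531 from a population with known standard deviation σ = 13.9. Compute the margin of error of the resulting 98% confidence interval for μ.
Margin of error = 1.40

Margin of error = z* · σ/√n
= 2.326 · 13.9/√531
= 2.326 · 13.9/23.0434
= 1.40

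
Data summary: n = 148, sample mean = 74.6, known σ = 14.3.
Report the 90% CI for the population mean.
(72.67, 76.53)

z-interval (σ known):
z* = 1.645 for 90% confidence

Margin of error = z* · σ/√n = 1.645 · 14.3/√148 = 1.93

CI: (74.6 - 1.93, 74.6 + 1.93) = (72.67, 76.53)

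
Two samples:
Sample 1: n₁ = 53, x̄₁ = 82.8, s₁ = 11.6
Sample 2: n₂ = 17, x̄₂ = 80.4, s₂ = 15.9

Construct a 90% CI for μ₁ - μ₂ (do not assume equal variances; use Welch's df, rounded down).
(-4.78, 9.58)

Difference: x̄₁ - x̄₂ = 2.40
SE = √(s₁²/n₁ + s₂²/n₂) = √(11.6²/53 + 15.9²/17) = 4.1725
df = 21.73 → 21 (Welch–Satterthwaite, rounded down)
t* = 1.721

CI: 2.40 ± 1.721 · 4.1725 = 2.40 ± 7.18 = (-4.78, 9.58)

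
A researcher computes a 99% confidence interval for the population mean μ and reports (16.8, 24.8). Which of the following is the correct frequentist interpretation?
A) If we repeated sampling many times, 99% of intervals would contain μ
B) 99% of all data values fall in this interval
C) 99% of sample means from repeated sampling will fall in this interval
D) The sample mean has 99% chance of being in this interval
A

A) Correct — this is the frequentist long-run coverage interpretation.
B) Wrong — a CI is about the parameter μ, not individual data values.
C) Wrong — coverage applies to intervals containing μ, not to future x̄ values.
D) Wrong — x̄ is observed and sits in the interval by construction.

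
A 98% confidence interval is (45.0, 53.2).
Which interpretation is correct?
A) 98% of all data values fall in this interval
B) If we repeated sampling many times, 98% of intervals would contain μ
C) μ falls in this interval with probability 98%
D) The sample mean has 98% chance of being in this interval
B

A) Wrong — a CI is about the parameter μ, not individual data values.
B) Correct — this is the frequentist long-run coverage interpretation.
C) Wrong — μ is fixed; the randomness lives in the interval, not in μ.
D) Wrong — x̄ is observed and sits in the interval by construction.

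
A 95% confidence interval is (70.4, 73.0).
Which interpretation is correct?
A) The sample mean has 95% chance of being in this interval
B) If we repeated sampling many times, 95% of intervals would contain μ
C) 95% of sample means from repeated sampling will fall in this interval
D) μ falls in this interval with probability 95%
B

A) Wrong — x̄ is observed and sits in the interval by construction.
B) Correct — this is the frequentist long-run coverage interpretation.
C) Wrong — coverage applies to intervals containing μ, not to future x̄ values.
D) Wrong — μ is fixed; the randomness lives in the interval, not in μ.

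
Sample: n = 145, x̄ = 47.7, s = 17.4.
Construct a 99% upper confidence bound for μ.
μ ≤ 51.10

Upper bound (one-sided):
t* = 2.353 (one-sided for 99%)
Upper bound = x̄ + t* · s/√n = 47.7 + 2.353 · 17.4/√145 = 51.10

We are 99% confident that μ ≤ 51.10.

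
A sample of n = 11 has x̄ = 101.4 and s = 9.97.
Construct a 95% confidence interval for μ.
(94.70, 108.10)

t-interval (σ unknown):
df = n - 1 = 10
t* = 2.228 for 95% confidence

Margin of error = t* · s/√n = 2.228 · 9.97/√11 = 6.70

CI: (94.70, 108.10)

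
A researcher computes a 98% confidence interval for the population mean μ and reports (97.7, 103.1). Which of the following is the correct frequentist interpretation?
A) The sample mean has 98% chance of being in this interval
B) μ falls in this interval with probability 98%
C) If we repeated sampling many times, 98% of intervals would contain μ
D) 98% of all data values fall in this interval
C

A) Wrong — x̄ is observed and sits in the interval by construction.
B) Wrong — μ is fixed; the randomness lives in the interval, not in μ.
C) Correct — this is the frequentist long-run coverage interpretation.
D) Wrong — a CI is about the parameter μ, not individual data values.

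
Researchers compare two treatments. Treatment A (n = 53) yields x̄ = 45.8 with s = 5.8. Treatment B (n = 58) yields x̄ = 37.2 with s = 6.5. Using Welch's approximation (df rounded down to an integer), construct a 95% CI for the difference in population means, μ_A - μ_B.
(6.29, 10.91)

Difference: x̄₁ - x̄₂ = 8.60
SE = √(s₁²/n₁ + s₂²/n₂) = √(5.8²/53 + 6.5²/58) = 1.1675
df = 108.94 → 108 (Welch–Satterthwaite, rounded down)
t* = 1.982

CI: 8.60 ± 1.982 · 1.1675 = 8.60 ± 2.31 = (6.29, 10.91)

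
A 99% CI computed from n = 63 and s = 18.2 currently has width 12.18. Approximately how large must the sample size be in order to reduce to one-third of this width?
n ≈ 567

CI width ∝ 1/√n
To reduce width by factor 3, need √n to grow by 3 → need 3² = 9 times as many samples.

Current: n = 63, width = 12.18
New: n = 567, width ≈ 3.95

Width reduced by factor of 12.18/3.95 = 3.08.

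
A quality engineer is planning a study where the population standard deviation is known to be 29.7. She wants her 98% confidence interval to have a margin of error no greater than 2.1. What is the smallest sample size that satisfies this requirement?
n ≥ 1083

For margin E ≤ 2.1:
n ≥ (z* · σ / E)²
n ≥ (2.326 · 29.7 / 2.1)²
n ≥ 1082.17

Minimum n = 1083 (rounding up)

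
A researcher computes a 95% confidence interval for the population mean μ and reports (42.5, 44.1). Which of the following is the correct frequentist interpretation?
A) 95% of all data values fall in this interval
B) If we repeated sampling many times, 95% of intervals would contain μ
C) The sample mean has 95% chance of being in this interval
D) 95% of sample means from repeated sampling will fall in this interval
B

A) Wrong — a CI is about the parameter μ, not individual data values.
B) Correct — this is the frequentist long-run coverage interpretation.
C) Wrong — x̄ is observed and sits in the interval by construction.
D) Wrong — coverage applies to intervals containing μ, not to future x̄ values.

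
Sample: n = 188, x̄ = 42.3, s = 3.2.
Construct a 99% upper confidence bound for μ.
μ ≤ 42.85

Upper bound (one-sided):
t* = 2.346 (one-sided for 99%)
Upper bound = x̄ + t* · s/√n = 42.3 + 2.346 · 3.2/√188 = 42.85

We are 99% confident that μ ≤ 42.85.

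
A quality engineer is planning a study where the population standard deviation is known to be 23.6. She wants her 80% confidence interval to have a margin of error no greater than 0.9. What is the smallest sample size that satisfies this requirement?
n ≥ 1131

For margin E ≤ 0.9:
n ≥ (z* · σ / E)²
n ≥ (1.282 · 23.6 / 0.9)²
n ≥ 1130.10

Minimum n = 1131 (rounding up)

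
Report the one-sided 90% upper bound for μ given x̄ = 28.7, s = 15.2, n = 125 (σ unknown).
μ ≤ 30.45

Upper bound (one-sided):
t* = 1.288 (one-sided for 90%)
Upper bound = x̄ + t* · s/√n = 28.7 + 1.288 · 15.2/√125 = 30.45

We are 90% confident that μ ≤ 30.45.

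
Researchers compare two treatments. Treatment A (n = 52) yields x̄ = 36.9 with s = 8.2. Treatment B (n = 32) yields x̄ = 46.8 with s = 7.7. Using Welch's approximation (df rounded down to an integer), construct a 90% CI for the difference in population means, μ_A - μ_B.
(-12.86, -6.94)

Difference: x̄₁ - x̄₂ = -9.90
SE = √(s₁²/n₁ + s₂²/n₂) = √(8.2²/52 + 7.7²/32) = 1.7737
df = 68.95 → 68 (Welch–Satterthwaite, rounded down)
t* = 1.668

CI: -9.90 ± 1.668 · 1.7737 = -9.90 ± 2.96 = (-12.86, -6.94)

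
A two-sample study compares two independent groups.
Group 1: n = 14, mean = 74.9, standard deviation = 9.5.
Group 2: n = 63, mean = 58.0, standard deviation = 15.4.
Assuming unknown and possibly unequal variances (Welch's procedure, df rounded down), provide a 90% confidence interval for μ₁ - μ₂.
(11.48, 22.32)

Difference: x̄₁ - x̄₂ = 16.90
SE = √(s₁²/n₁ + s₂²/n₂) = √(9.5²/14 + 15.4²/63) = 3.1954
df = 30.44 → 30 (Welch–Satterthwaite, rounded down)
t* = 1.697

CI: 16.90 ± 1.697 · 3.1954 = 16.90 ± 5.42 = (11.48, 22.32)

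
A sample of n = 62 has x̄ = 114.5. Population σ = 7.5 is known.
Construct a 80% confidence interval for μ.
(113.28, 115.72)

z-interval (σ known):
z* = 1.282 for 80% confidence

Margin of error = z* · σ/√n = 1.282 · 7.5/√62 = 1.22

CI: (114.5 - 1.22, 114.5 + 1.22) = (113.28, 115.72)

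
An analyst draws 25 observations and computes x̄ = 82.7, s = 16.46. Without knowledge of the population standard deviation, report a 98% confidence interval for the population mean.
(74.50, 90.90)

t-interval (σ unknown):
df = n - 1 = 24
t* = 2.492 for 98% confidence

Margin of error = t* · s/√n = 2.492 · 16.46/√25 = 8.20

CI: (74.50, 90.90)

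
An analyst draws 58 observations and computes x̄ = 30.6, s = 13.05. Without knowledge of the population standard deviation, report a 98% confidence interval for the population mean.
(26.50, 34.70)

t-interval (σ unknown):
df = n - 1 = 57
t* = 2.394 for 98% confidence

Margin of error = t* · s/√n = 2.394 · 13.05/√58 = 4.10

CI: (26.50, 34.70)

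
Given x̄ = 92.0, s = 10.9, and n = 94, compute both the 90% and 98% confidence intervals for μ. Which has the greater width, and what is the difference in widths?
98% CI is wider by 1.59

df = 93
90% CI: t* = 1.661, (90.13, 93.87), width = 2 · t* · s/√n = 3.73
98% CI: t* = 2.367, (89.34, 94.66), width = 2 · t* · s/√n = 5.32

The 98% CI is wider by 5.32 - 3.73 = 1.59.
Higher confidence requires a wider interval.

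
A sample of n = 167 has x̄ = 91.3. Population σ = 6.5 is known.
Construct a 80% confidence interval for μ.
(90.66, 91.94)

z-interval (σ known):
z* = 1.282 for 80% confidence

Margin of error = z* · σ/√n = 1.282 · 6.5/√167 = 0.64

CI: (91.3 - 0.64, 91.3 + 0.64) = (90.66, 91.94)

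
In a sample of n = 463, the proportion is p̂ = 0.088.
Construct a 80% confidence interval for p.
(0.071, 0.105)

Proportion CI:
SE = √(p̂(1-p̂)/n) = √(0.088 · 0.912 / 463) = 0.01317

z* = 1.282
Margin = z* · SE = 1.282 · 0.01317 = 0.0169

CI: 0.088 ± 0.0169 = (0.071, 0.105)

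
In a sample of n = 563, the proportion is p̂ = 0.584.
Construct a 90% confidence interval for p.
(0.550, 0.618)

Proportion CI:
SE = √(p̂(1-p̂)/n) = √(0.584 · 0.416 / 563) = 0.02077

z* = 1.645
Margin = z* · SE = 1.645 · 0.02077 = 0.0342

CI: 0.584 ± 0.0342 = (0.550, 0.618)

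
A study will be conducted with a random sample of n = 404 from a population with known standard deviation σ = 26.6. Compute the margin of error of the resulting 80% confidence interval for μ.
Margin of error = 1.70

Margin of error = z* · σ/√n
= 1.282 · 26.6/√404
= 1.282 · 26.6/20.0998
= 1.70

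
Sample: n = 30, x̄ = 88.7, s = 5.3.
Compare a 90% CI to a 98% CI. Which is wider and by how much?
98% CI is wider by 1.47

df = 29
90% CI: t* = 1.699, (87.06, 90.34), width = 2 · t* · s/√n = 3.29
98% CI: t* = 2.462, (86.32, 91.08), width = 2 · t* · s/√n = 4.76

The 98% CI is wider by 4.76 - 3.29 = 1.47.
Higher confidence requires a wider interval.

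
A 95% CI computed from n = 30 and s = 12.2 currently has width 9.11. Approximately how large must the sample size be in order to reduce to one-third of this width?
n ≈ 270

CI width ∝ 1/√n
To reduce width by factor 3, need √n to grow by 3 → need 3² = 9 times as many samples.

Current: n = 30, width = 9.11
New: n = 270, width ≈ 2.92

Width reduced by factor of 9.11/2.92 = 3.12.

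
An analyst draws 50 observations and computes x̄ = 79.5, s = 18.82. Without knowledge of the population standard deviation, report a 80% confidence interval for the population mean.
(76.04, 82.96)

t-interval (σ unknown):
df = n - 1 = 49
t* = 1.299 for 80% confidence

Margin of error = t* · s/√n = 1.299 · 18.82/√50 = 3.46

CI: (76.04, 82.96)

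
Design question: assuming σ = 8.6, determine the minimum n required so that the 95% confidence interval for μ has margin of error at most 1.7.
n ≥ 99

For margin E ≤ 1.7:
n ≥ (z* · σ / E)²
n ≥ (1.960 · 8.6 / 1.7)²
n ≥ 98.31

Minimum n = 99 (rounding up)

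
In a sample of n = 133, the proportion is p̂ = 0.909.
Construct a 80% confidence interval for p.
(0.877, 0.941)

Proportion CI:
SE = √(p̂(1-p̂)/n) = √(0.909 · 0.091 / 133) = 0.02494

z* = 1.282
Margin = z* · SE = 1.282 · 0.02494 = 0.0320

CI: 0.909 ± 0.0320 = (0.877, 0.941)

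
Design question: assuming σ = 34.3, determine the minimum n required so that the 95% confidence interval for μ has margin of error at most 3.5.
n ≥ 369

For margin E ≤ 3.5:
n ≥ (z* · σ / E)²
n ≥ (1.960 · 34.3 / 3.5)²
n ≥ 368.95

Minimum n = 369 (rounding up)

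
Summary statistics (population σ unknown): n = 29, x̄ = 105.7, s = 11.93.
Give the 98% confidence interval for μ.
(100.23, 111.17)

t-interval (σ unknown):
df = n - 1 = 28
t* = 2.467 for 98% confidence

Margin of error = t* · s/√n = 2.467 · 11.93/√29 = 5.47

CI: (100.23, 111.17)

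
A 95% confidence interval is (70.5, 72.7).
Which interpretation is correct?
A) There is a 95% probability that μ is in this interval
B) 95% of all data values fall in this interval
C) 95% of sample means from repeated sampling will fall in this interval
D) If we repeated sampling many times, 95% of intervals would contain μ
D

A) Wrong — μ is fixed; the randomness lives in the interval, not in μ.
B) Wrong — a CI is about the parameter μ, not individual data values.
C) Wrong — coverage applies to intervals containing μ, not to future x̄ values.
D) Correct — this is the frequentist long-run coverage interpretation.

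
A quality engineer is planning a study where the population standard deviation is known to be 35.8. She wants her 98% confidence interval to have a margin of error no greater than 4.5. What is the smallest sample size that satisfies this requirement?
n ≥ 343

For margin E ≤ 4.5:
n ≥ (z* · σ / E)²
n ≥ (2.326 · 35.8 / 4.5)²
n ≥ 342.42

Minimum n = 343 (rounding up)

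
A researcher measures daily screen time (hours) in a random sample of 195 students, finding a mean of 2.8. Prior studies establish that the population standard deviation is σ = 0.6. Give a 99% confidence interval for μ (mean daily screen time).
(2.69, 2.91)

z-interval (σ known):
z* = 2.576 for 99% confidence

Margin of error = z* · σ/√n = 2.576 · 0.6/√195 = 0.11

CI: (2.8 - 0.11, 2.8 + 0.11) = (2.69, 2.91)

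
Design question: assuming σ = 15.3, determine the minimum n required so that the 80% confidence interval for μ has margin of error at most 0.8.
n ≥ 602

For margin E ≤ 0.8:
n ≥ (z* · σ / E)²
n ≥ (1.282 · 15.3 / 0.8)²
n ≥ 601.14

Minimum n = 602 (rounding up)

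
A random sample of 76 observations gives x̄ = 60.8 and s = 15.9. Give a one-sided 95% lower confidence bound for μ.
μ ≥ 57.76

Lower bound (one-sided):
t* = 1.665 (one-sided for 95%)
Lower bound = x̄ - t* · s/√n = 60.8 - 1.665 · 15.9/√76 = 57.76

We are 95% confident that μ ≥ 57.76.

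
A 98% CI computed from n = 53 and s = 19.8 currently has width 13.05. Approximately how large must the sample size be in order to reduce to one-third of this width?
n ≈ 477

CI width ∝ 1/√n
To reduce width by factor 3, need √n to grow by 3 → need 3² = 9 times as many samples.

Current: n = 53, width = 13.05
New: n = 477, width ≈ 4.23

Width reduced by factor of 13.05/4.23 = 3.09.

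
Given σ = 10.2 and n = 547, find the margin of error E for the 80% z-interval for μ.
Margin of error = 0.56

Margin of error = z* · σ/√n
= 1.282 · 10.2/√547
= 1.282 · 10.2/23.3880
= 0.56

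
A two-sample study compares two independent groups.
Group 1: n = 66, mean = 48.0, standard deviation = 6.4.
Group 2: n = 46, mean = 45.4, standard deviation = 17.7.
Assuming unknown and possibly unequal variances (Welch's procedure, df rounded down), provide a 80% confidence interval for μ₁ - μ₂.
(-0.94, 6.14)

Difference: x̄₁ - x̄₂ = 2.60
SE = √(s₁²/n₁ + s₂²/n₂) = √(6.4²/66 + 17.7²/46) = 2.7260
df = 53.27 → 53 (Welch–Satterthwaite, rounded down)
t* = 1.298

CI: 2.60 ± 1.298 · 2.7260 = 2.60 ± 3.54 = (-0.94, 6.14)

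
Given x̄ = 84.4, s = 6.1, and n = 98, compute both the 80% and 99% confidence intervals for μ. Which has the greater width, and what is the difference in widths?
99% CI is wider by 1.65

df = 97
80% CI: t* = 1.290, (83.61, 85.19), width = 2 · t* · s/√n = 1.59
99% CI: t* = 2.627, (82.78, 86.02), width = 2 · t* · s/√n = 3.24

The 99% CI is wider by 3.24 - 1.59 = 1.65.
Higher confidence requires a wider interval.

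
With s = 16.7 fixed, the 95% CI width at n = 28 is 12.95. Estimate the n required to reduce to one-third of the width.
n ≈ 252

CI width ∝ 1/√n
To reduce width by factor 3, need √n to grow by 3 → need 3² = 9 times as many samples.

Current: n = 28, width = 12.95
New: n = 252, width ≈ 4.14

Width reduced by factor of 12.95/4.14 = 3.13.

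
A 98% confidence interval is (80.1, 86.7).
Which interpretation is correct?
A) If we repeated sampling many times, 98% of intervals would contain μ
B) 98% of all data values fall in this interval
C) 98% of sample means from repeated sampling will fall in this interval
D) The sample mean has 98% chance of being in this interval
A

A) Correct — this is the frequentist long-run coverage interpretation.
B) Wrong — a CI is about the parameter μ, not individual data values.
C) Wrong — coverage applies to intervals containing μ, not to future x̄ values.
D) Wrong — x̄ is observed and sits in the interval by construction.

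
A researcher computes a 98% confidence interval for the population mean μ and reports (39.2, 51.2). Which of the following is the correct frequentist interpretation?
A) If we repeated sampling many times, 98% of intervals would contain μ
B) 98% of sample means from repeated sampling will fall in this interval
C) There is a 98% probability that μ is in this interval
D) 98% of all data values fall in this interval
A

A) Correct — this is the frequentist long-run coverage interpretation.
B) Wrong — coverage applies to intervals containing μ, not to future x̄ values.
C) Wrong — μ is fixed; the randomness lives in the interval, not in μ.
D) Wrong — a CI is about the parameter μ, not individual data values.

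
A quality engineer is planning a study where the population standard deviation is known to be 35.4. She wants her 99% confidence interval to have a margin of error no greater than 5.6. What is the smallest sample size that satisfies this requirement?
n ≥ 266

For margin E ≤ 5.6:
n ≥ (z* · σ / E)²
n ≥ (2.576 · 35.4 / 5.6)²
n ≥ 265.17

Minimum n = 266 (rounding up)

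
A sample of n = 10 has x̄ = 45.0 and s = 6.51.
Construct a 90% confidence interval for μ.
(41.23, 48.77)

t-interval (σ unknown):
df = n - 1 = 9
t* = 1.833 for 90% confidence

Margin of error = t* · s/√n = 1.833 · 6.51/√10 = 3.77

CI: (41.23, 48.77)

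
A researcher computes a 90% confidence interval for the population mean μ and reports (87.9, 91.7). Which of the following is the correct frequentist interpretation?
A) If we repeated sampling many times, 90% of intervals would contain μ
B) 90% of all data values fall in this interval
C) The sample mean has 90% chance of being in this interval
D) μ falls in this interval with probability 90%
A

A) Correct — this is the frequentist long-run coverage interpretation.
B) Wrong — a CI is about the parameter μ, not individual data values.
C) Wrong — x̄ is observed and sits in the interval by construction.
D) Wrong — μ is fixed; the randomness lives in the interval, not in μ.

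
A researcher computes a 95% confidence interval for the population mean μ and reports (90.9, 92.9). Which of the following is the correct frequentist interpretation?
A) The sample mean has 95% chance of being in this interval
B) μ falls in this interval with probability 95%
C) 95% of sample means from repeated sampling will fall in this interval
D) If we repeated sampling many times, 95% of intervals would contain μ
D

A) Wrong — x̄ is observed and sits in the interval by construction.
B) Wrong — μ is fixed; the randomness lives in the interval, not in μ.
C) Wrong — coverage applies to intervals containing μ, not to future x̄ values.
D) Correct — this is the frequentist long-run coverage interpretation.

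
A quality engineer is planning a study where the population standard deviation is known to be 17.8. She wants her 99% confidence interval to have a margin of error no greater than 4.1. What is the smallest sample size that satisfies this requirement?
n ≥ 126

For margin E ≤ 4.1:
n ≥ (z* · σ / E)²
n ≥ (2.576 · 17.8 / 4.1)²
n ≥ 125.07

Minimum n = 126 (rounding up)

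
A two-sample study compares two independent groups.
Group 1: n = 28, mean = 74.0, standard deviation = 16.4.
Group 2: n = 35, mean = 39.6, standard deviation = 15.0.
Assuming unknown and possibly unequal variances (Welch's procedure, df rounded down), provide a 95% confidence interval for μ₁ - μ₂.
(26.38, 42.42)

Difference: x̄₁ - x̄₂ = 34.40
SE = √(s₁²/n₁ + s₂²/n₂) = √(16.4²/28 + 15.0²/35) = 4.0043
df = 55.49 → 55 (Welch–Satterthwaite, rounded down)
t* = 2.004

CI: 34.40 ± 2.004 · 4.0043 = 34.40 ± 8.02 = (26.38, 42.42)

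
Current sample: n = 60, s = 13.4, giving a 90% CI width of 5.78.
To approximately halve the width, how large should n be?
n ≈ 240

CI width ∝ 1/√n
To reduce width by factor 2, need √n to grow by 2 → need 2² = 4 times as many samples.

Current: n = 60, width = 5.78
New: n = 240, width ≈ 2.86

Width reduced by factor of 5.78/2.86 = 2.02.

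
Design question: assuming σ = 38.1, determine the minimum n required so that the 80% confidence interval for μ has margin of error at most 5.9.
n ≥ 69

For margin E ≤ 5.9:
n ≥ (z* · σ / E)²
n ≥ (1.282 · 38.1 / 5.9)²
n ≥ 68.54

Minimum n = 69 (rounding up)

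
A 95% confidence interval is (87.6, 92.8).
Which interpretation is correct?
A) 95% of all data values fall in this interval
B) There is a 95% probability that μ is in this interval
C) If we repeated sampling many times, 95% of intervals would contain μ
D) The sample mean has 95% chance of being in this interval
C

A) Wrong — a CI is about the parameter μ, not individual data values.
B) Wrong — μ is fixed; the randomness lives in the interval, not in μ.
C) Correct — this is the frequentist long-run coverage interpretation.
D) Wrong — x̄ is observed and sits in the interval by construction.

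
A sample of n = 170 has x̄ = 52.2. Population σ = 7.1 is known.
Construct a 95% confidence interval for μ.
(51.13, 53.27)

z-interval (σ known):
z* = 1.960 for 95% confidence

Margin of error = z* · σ/√n = 1.960 · 7.1/√170 = 1.07

CI: (52.2 - 1.07, 52.2 + 1.07) = (51.13, 53.27)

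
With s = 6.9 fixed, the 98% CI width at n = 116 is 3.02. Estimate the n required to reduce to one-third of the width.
n ≈ 1044

CI width ∝ 1/√n
To reduce width by factor 3, need √n to grow by 3 → need 3² = 9 times as many samples.

Current: n = 116, width = 3.02
New: n = 1044, width ≈ 1.00

Width reduced by factor of 3.02/1.00 = 3.02.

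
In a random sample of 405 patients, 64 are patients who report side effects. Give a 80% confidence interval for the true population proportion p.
(0.135, 0.181)

Proportion CI:
p̂ = 64/405 = 0.15802
SE = √(p̂(1-p̂)/n) = √(0.15802 · 0.84198 / 405) = 0.01813

z* = 1.282
Margin = z* · SE = 1.282 · 0.01813 = 0.0232

CI: 0.15802 ± 0.0232 = (0.135, 0.181)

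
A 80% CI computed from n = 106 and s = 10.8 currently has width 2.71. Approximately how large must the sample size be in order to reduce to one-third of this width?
n ≈ 954

CI width ∝ 1/√n
To reduce width by factor 3, need √n to grow by 3 → need 3² = 9 times as many samples.

Current: n = 106, width = 2.71
New: n = 954, width ≈ 0.90

Width reduced by factor of 2.71/0.90 = 3.01.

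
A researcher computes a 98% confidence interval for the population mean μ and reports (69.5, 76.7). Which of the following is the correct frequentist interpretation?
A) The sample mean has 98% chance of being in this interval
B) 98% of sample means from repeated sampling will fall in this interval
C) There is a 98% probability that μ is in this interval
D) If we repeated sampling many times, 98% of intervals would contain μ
D

A) Wrong — x̄ is observed and sits in the interval by construction.
B) Wrong — coverage applies to intervals containing μ, not to future x̄ values.
C) Wrong — μ is fixed; the randomness lives in the interval, not in μ.
D) Correct — this is the frequentist long-run coverage interpretation.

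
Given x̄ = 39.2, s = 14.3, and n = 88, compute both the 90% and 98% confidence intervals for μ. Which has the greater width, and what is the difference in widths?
98% CI is wider by 2.16

df = 87
90% CI: t* = 1.663, (36.66, 41.74), width = 2 · t* · s/√n = 5.07
98% CI: t* = 2.370, (35.59, 42.81), width = 2 · t* · s/√n = 7.23

The 98% CI is wider by 7.23 - 5.07 = 2.16.
Higher confidence requires a wider interval.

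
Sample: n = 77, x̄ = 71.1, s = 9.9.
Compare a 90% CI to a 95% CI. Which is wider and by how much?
95% CI is wider by 0.73

df = 76
90% CI: t* = 1.665, (69.22, 72.98), width = 2 · t* · s/√n = 3.76
95% CI: t* = 1.992, (68.85, 73.35), width = 2 · t* · s/√n = 4.49

The 95% CI is wider by 4.49 - 3.76 = 0.73.
Higher confidence requires a wider interval.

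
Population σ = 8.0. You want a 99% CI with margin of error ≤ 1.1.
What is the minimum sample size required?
n ≥ 351

For margin E ≤ 1.1:
n ≥ (z* · σ / E)²
n ≥ (2.576 · 8.0 / 1.1)²
n ≥ 350.98

Minimum n = 351 (rounding up)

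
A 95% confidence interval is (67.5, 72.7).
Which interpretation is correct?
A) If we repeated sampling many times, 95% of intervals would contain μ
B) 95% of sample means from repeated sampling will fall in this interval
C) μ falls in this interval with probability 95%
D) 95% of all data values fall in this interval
A

A) Correct — this is the frequentist long-run coverage interpretation.
B) Wrong — coverage applies to intervals containing μ, not to future x̄ values.
C) Wrong — μ is fixed; the randomness lives in the interval, not in μ.
D) Wrong — a CI is about the parameter μ, not individual data values.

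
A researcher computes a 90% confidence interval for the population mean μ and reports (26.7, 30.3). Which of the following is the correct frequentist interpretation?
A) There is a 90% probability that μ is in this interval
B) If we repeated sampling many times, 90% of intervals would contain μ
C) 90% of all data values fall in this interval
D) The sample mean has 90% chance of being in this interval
B

A) Wrong — μ is fixed; the randomness lives in the interval, not in μ.
B) Correct — this is the frequentist long-run coverage interpretation.
C) Wrong — a CI is about the parameter μ, not individual data values.
D) Wrong — x̄ is observed and sits in the interval by construction.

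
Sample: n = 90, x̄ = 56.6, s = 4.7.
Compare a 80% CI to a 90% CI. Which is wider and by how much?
90% CI is wider by 0.37

df = 89
80% CI: t* = 1.291, (55.96, 57.24), width = 2 · t* · s/√n = 1.28
90% CI: t* = 1.662, (55.78, 57.42), width = 2 · t* · s/√n = 1.65

The 90% CI is wider by 1.65 - 1.28 = 0.37.
Higher confidence requires a wider interval.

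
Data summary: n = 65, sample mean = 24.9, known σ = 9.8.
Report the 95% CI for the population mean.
(22.52, 27.28)

z-interval (σ known):
z* = 1.960 for 95% confidence

Margin of error = z* · σ/√n = 1.960 · 9.8/√65 = 2.38

CI: (24.9 - 2.38, 24.9 + 2.38) = (22.52, 27.28)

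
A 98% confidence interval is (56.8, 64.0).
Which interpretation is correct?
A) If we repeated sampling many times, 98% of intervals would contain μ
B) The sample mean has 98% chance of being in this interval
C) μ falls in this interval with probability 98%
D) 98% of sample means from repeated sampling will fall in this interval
A

A) Correct — this is the frequentist long-run coverage interpretation.
B) Wrong — x̄ is observed and sits in the interval by construction.
C) Wrong — μ is fixed; the randomness lives in the interval, not in μ.
D) Wrong — coverage applies to intervals containing μ, not to future x̄ values.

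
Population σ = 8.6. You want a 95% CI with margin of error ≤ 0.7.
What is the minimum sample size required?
n ≥ 580

For margin E ≤ 0.7:
n ≥ (z* · σ / E)²
n ≥ (1.960 · 8.6 / 0.7)²
n ≥ 579.85

Minimum n = 580 (rounding up)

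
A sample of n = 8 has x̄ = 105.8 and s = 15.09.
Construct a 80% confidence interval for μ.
(98.25, 113.35)

t-interval (σ unknown):
df = n - 1 = 7
t* = 1.415 for 80% confidence

Margin of error = t* · s/√n = 1.415 · 15.09/√8 = 7.55

CI: (98.25, 113.35)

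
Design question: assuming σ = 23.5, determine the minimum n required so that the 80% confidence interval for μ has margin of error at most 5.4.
n ≥ 32

For margin E ≤ 5.4:
n ≥ (z* · σ / E)²
n ≥ (1.282 · 23.5 / 5.4)²
n ≥ 31.13

Minimum n = 32 (rounding up)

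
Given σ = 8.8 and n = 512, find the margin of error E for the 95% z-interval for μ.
Margin of error = 0.76

Margin of error = z* · σ/√n
= 1.960 · 8.8/√512
= 1.960 · 8.8/22.6274
= 0.76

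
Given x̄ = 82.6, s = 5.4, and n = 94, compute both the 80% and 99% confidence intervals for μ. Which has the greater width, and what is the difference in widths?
99% CI is wider by 1.49

df = 93
80% CI: t* = 1.291, (81.88, 83.32), width = 2 · t* · s/√n = 1.44
99% CI: t* = 2.630, (81.14, 84.06), width = 2 · t* · s/√n = 2.93

The 99% CI is wider by 2.93 - 1.44 = 1.49.
Higher confidence requires a wider interval.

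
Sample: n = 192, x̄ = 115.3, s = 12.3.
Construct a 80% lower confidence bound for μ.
μ ≥ 114.55

Lower bound (one-sided):
t* = 0.844 (one-sided for 80%)
Lower bound = x̄ - t* · s/√n = 115.3 - 0.844 · 12.3/√192 = 114.55

We are 80% confident that μ ≥ 114.55.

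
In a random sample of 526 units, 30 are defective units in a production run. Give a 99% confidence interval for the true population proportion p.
(0.031, 0.083)

Proportion CI:
p̂ = 30/526 = 0.05703
SE = √(p̂(1-p̂)/n) = √(0.05703 · 0.94297 / 526) = 0.01011

z* = 2.576
Margin = z* · SE = 2.576 · 0.01011 = 0.0260

CI: 0.05703 ± 0.0260 = (0.031, 0.083)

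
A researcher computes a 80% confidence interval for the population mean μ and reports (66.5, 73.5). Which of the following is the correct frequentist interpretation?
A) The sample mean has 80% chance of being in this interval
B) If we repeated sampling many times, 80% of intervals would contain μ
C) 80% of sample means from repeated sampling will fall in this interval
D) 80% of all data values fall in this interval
B

A) Wrong — x̄ is observed and sits in the interval by construction.
B) Correct — this is the frequentist long-run coverage interpretation.
C) Wrong — coverage applies to intervals containing μ, not to future x̄ values.
D) Wrong — a CI is about the parameter μ, not individual data values.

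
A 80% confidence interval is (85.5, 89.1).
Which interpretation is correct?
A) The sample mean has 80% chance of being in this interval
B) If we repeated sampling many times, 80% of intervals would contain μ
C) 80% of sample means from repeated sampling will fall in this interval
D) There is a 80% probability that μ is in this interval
B

A) Wrong — x̄ is observed and sits in the interval by construction.
B) Correct — this is the frequentist long-run coverage interpretation.
C) Wrong — coverage applies to intervals containing μ, not to future x̄ values.
D) Wrong — μ is fixed; the randomness lives in the interval, not in μ.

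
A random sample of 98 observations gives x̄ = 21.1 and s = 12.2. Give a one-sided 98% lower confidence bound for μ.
μ ≥ 18.53

Lower bound (one-sided):
t* = 2.082 (one-sided for 98%)
Lower bound = x̄ - t* · s/√n = 21.1 - 2.082 · 12.2/√98 = 18.53

We are 98% confident that μ ≥ 18.53.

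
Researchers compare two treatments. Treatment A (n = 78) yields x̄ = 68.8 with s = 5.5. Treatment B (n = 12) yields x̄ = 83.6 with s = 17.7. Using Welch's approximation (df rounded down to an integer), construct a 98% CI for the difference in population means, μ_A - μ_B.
(-28.79, -0.81)

Difference: x̄₁ - x̄₂ = -14.80
SE = √(s₁²/n₁ + s₂²/n₂) = √(5.5²/78 + 17.7²/12) = 5.1474
df = 11.33 → 11 (Welch–Satterthwaite, rounded down)
t* = 2.718

CI: -14.80 ± 2.718 · 5.1474 = -14.80 ± 13.99 = (-28.79, -0.81)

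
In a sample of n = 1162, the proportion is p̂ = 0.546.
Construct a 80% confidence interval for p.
(0.527, 0.565)

Proportion CI:
SE = √(p̂(1-p̂)/n) = √(0.546 · 0.454 / 1162) = 0.01461

z* = 1.282
Margin = z* · SE = 1.282 · 0.01461 = 0.0187

CI: 0.546 ± 0.0187 = (0.527, 0.565)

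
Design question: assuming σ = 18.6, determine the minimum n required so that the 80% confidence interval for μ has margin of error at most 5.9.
n ≥ 17

For margin E ≤ 5.9:
n ≥ (z* · σ / E)²
n ≥ (1.282 · 18.6 / 5.9)²
n ≥ 16.33

Minimum n = 17 (rounding up)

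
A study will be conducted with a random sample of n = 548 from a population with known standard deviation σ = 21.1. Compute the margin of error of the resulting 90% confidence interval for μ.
Margin of error = 1.48

Margin of error = z* · σ/√n
= 1.645 · 21.1/√548
= 1.645 · 21.1/23.4094
= 1.48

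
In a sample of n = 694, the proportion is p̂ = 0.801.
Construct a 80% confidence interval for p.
(0.782, 0.820)

Proportion CI:
SE = √(p̂(1-p̂)/n) = √(0.801 · 0.199 / 694) = 0.01516

z* = 1.282
Margin = z* · SE = 1.282 · 0.01516 = 0.0194

CI: 0.801 ± 0.0194 = (0.782, 0.820)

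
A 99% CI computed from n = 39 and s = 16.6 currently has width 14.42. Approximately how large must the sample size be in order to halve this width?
n ≈ 156

CI width ∝ 1/√n
To reduce width by factor 2, need √n to grow by 2 → need 2² = 4 times as many samples.

Current: n = 39, width = 14.42
New: n = 156, width ≈ 6.93

Width reduced by factor of 14.42/6.93 = 2.08.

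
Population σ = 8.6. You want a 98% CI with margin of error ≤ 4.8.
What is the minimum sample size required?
n ≥ 18

For margin E ≤ 4.8:
n ≥ (z* · σ / E)²
n ≥ (2.326 · 8.6 / 4.8)²
n ≥ 17.37

Minimum n = 18 (rounding up)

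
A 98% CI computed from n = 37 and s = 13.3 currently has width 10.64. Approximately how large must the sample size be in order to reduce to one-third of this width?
n ≈ 333

CI width ∝ 1/√n
To reduce width by factor 3, need √n to grow by 3 → need 3² = 9 times as many samples.

Current: n = 37, width = 10.64
New: n = 333, width ≈ 3.41

Width reduced by factor of 10.64/3.41 = 3.12.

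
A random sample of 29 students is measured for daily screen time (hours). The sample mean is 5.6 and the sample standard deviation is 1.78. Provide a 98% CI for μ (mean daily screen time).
(4.78, 6.42)

t-interval (σ unknown):
df = n - 1 = 28
t* = 2.467 for 98% confidence

Margin of error = t* · s/√n = 2.467 · 1.78/√29 = 0.82

CI: (4.78, 6.42)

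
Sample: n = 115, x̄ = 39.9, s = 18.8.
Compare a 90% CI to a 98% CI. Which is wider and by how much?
98% CI is wider by 2.46

df = 114
90% CI: t* = 1.658, (36.99, 42.81), width = 2 · t* · s/√n = 5.81
98% CI: t* = 2.360, (35.76, 44.04), width = 2 · t* · s/√n = 8.27

The 98% CI is wider by 8.27 - 5.81 = 2.46.
Higher confidence requires a wider interval.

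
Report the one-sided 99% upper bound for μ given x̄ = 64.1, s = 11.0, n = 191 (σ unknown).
μ ≤ 65.97

Upper bound (one-sided):
t* = 2.346 (one-sided for 99%)
Upper bound = x̄ + t* · s/√n = 64.1 + 2.346 · 11.0/√191 = 65.97

We are 99% confident that μ ≤ 65.97.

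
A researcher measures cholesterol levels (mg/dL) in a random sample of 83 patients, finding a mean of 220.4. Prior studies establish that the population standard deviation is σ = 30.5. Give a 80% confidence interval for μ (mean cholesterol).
(216.11, 224.69)

z-interval (σ known):
z* = 1.282 for 80% confidence

Margin of error = z* · σ/√n = 1.282 · 30.5/√83 = 4.29

CI: (220.4 - 4.29, 220.4 + 4.29) = (216.11, 224.69)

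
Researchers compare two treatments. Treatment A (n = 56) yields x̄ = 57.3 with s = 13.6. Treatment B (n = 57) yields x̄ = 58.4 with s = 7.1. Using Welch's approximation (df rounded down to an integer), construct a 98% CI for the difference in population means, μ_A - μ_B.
(-5.96, 3.76)

Difference: x̄₁ - x̄₂ = -1.10
SE = √(s₁²/n₁ + s₂²/n₂) = √(13.6²/56 + 7.1²/57) = 2.0463
df = 82.58 → 82 (Welch–Satterthwaite, rounded down)
t* = 2.373

CI: -1.10 ± 2.373 · 2.0463 = -1.10 ± 4.86 = (-5.96, 3.76)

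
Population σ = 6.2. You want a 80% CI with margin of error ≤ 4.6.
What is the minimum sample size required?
n ≥ 3

For margin E ≤ 4.6:
n ≥ (z* · σ / E)²
n ≥ (1.282 · 6.2 / 4.6)²
n ≥ 2.99

Minimum n = 3 (rounding up)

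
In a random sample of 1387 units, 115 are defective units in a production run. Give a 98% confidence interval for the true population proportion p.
(0.066, 0.100)

Proportion CI:
p̂ = 115/1387 = 0.08291
SE = √(p̂(1-p̂)/n) = √(0.08291 · 0.91709 / 1387) = 0.00740

z* = 2.326
Margin = z* · SE = 2.326 · 0.00740 = 0.0172

CI: 0.08291 ± 0.0172 = (0.066, 0.100)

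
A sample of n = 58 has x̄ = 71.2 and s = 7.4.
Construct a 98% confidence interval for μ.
(68.87, 73.53)

t-interval (σ unknown):
df = n - 1 = 57
t* = 2.394 for 98% confidence

Margin of error = t* · s/√n = 2.394 · 7.4/√58 = 2.33

CI: (68.87, 73.53)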